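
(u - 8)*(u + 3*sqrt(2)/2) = u^2 - 8*u + 3*sqrt(2)*u/2 - 12*sqrt(2)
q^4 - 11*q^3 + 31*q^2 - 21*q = q*(q - 7)*(q - 3)*(q - 1)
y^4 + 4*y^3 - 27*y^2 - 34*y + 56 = (y - 4)*(y - 1)*(y + 2)*(y + 7)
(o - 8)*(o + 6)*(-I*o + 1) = -I*o^3 + o^2 + 2*I*o^2 - 2*o + 48*I*o - 48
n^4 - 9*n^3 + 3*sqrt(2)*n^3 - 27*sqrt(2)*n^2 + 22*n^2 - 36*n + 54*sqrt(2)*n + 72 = (n - 6)*(n - 3)*(n + sqrt(2))*(n + 2*sqrt(2))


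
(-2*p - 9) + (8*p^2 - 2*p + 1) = 8*p^2 - 4*p - 8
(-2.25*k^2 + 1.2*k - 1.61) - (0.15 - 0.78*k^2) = -1.47*k^2 + 1.2*k - 1.76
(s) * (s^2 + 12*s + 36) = s^3 + 12*s^2 + 36*s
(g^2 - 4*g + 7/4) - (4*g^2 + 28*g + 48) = -3*g^2 - 32*g - 185/4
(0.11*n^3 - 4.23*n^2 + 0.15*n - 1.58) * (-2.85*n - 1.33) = -0.3135*n^4 + 11.9092*n^3 + 5.1984*n^2 + 4.3035*n + 2.1014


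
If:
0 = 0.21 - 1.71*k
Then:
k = 0.12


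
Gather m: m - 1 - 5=m - 6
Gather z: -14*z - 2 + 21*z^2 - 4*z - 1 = 21*z^2 - 18*z - 3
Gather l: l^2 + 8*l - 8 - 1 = l^2 + 8*l - 9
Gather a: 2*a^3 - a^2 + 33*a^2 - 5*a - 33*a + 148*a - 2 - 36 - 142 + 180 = 2*a^3 + 32*a^2 + 110*a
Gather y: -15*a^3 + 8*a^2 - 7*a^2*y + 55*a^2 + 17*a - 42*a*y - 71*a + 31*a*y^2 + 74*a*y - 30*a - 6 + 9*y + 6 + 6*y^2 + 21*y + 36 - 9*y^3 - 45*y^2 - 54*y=-15*a^3 + 63*a^2 - 84*a - 9*y^3 + y^2*(31*a - 39) + y*(-7*a^2 + 32*a - 24) + 36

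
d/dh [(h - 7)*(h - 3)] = 2*h - 10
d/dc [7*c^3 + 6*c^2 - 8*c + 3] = 21*c^2 + 12*c - 8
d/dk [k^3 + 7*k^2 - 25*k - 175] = 3*k^2 + 14*k - 25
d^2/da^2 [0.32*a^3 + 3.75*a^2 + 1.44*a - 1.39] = 1.92*a + 7.5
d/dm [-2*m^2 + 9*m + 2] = 9 - 4*m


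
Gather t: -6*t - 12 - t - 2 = -7*t - 14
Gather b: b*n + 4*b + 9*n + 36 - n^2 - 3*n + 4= b*(n + 4) - n^2 + 6*n + 40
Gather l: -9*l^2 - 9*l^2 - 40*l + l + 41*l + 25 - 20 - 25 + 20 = -18*l^2 + 2*l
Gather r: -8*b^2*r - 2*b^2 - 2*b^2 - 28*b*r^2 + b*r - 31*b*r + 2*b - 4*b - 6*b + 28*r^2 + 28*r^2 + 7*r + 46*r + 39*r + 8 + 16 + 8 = -4*b^2 - 8*b + r^2*(56 - 28*b) + r*(-8*b^2 - 30*b + 92) + 32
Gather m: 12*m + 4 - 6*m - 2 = 6*m + 2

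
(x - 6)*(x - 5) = x^2 - 11*x + 30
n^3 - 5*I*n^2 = n^2*(n - 5*I)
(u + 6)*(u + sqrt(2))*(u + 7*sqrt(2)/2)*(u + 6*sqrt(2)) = u^4 + 6*u^3 + 21*sqrt(2)*u^3/2 + 61*u^2 + 63*sqrt(2)*u^2 + 42*sqrt(2)*u + 366*u + 252*sqrt(2)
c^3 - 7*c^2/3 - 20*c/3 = c*(c - 4)*(c + 5/3)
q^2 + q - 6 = (q - 2)*(q + 3)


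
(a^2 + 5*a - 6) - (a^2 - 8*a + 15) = 13*a - 21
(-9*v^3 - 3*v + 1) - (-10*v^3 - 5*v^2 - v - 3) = v^3 + 5*v^2 - 2*v + 4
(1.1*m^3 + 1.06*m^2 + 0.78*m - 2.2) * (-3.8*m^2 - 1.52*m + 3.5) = -4.18*m^5 - 5.7*m^4 - 0.7252*m^3 + 10.8844*m^2 + 6.074*m - 7.7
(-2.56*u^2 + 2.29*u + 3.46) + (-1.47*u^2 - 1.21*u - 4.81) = -4.03*u^2 + 1.08*u - 1.35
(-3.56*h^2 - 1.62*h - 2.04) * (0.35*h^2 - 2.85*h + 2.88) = -1.246*h^4 + 9.579*h^3 - 6.3498*h^2 + 1.1484*h - 5.8752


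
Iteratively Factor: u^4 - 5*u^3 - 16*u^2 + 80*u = (u - 5)*(u^3 - 16*u) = u*(u - 5)*(u^2 - 16) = u*(u - 5)*(u - 4)*(u + 4)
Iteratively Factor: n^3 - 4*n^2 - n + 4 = (n + 1)*(n^2 - 5*n + 4) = (n - 4)*(n + 1)*(n - 1)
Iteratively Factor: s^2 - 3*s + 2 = (s - 1)*(s - 2)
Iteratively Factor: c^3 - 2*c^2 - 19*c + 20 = (c - 1)*(c^2 - c - 20) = (c - 5)*(c - 1)*(c + 4)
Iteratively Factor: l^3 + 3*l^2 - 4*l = (l + 4)*(l^2 - l) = l*(l + 4)*(l - 1)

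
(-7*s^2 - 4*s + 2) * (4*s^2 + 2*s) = -28*s^4 - 30*s^3 + 4*s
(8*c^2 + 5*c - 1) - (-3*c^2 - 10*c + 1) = 11*c^2 + 15*c - 2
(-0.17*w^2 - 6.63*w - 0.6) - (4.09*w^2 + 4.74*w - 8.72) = -4.26*w^2 - 11.37*w + 8.12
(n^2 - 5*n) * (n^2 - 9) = n^4 - 5*n^3 - 9*n^2 + 45*n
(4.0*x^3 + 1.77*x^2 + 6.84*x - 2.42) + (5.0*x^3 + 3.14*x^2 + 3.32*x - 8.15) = 9.0*x^3 + 4.91*x^2 + 10.16*x - 10.57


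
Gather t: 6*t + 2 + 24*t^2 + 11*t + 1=24*t^2 + 17*t + 3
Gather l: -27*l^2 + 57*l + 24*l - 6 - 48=-27*l^2 + 81*l - 54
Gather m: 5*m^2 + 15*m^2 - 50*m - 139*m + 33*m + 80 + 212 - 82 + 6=20*m^2 - 156*m + 216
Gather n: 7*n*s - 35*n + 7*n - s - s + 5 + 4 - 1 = n*(7*s - 28) - 2*s + 8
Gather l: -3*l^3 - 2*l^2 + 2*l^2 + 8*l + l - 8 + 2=-3*l^3 + 9*l - 6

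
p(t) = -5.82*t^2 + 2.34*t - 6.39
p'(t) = 2.34 - 11.64*t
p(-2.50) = -48.62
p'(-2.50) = 31.44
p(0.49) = -6.64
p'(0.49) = -3.36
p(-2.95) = -63.94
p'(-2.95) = 36.68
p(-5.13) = -171.56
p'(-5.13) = 62.05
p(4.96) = -137.96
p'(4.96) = -55.39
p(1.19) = -11.85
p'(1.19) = -11.51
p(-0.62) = -10.08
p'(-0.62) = 9.56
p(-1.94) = -32.83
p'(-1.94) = 24.92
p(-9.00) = -498.87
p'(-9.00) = 107.10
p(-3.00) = -65.79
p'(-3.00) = 37.26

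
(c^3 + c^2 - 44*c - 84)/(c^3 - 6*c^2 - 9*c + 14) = (c + 6)/(c - 1)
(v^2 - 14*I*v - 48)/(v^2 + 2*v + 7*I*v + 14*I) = (v^2 - 14*I*v - 48)/(v^2 + v*(2 + 7*I) + 14*I)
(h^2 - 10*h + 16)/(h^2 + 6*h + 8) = (h^2 - 10*h + 16)/(h^2 + 6*h + 8)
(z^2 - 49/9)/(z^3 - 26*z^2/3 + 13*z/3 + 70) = (z - 7/3)/(z^2 - 11*z + 30)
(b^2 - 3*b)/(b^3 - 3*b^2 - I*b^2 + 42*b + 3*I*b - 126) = b/(b^2 - I*b + 42)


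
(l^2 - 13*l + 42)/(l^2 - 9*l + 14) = (l - 6)/(l - 2)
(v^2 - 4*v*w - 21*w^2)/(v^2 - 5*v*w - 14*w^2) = (v + 3*w)/(v + 2*w)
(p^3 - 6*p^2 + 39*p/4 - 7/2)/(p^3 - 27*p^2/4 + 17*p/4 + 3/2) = (4*p^3 - 24*p^2 + 39*p - 14)/(4*p^3 - 27*p^2 + 17*p + 6)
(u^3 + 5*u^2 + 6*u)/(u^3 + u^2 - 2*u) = (u + 3)/(u - 1)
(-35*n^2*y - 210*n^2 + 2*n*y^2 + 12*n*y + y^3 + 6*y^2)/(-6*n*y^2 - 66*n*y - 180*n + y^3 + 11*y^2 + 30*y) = (-35*n^2 + 2*n*y + y^2)/(-6*n*y - 30*n + y^2 + 5*y)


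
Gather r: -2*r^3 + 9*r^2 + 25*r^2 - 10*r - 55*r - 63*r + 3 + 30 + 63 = -2*r^3 + 34*r^2 - 128*r + 96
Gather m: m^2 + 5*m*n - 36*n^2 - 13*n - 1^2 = m^2 + 5*m*n - 36*n^2 - 13*n - 1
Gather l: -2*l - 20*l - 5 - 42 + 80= 33 - 22*l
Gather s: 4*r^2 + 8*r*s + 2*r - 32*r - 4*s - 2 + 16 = 4*r^2 - 30*r + s*(8*r - 4) + 14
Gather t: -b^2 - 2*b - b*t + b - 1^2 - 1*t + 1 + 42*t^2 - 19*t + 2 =-b^2 - b + 42*t^2 + t*(-b - 20) + 2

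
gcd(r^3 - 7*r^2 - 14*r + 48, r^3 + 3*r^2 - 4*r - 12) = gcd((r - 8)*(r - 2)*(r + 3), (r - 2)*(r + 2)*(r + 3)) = r^2 + r - 6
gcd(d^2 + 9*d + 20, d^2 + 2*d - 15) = d + 5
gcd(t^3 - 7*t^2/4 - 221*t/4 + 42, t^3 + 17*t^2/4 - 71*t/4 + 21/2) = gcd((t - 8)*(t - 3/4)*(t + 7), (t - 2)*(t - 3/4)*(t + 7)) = t^2 + 25*t/4 - 21/4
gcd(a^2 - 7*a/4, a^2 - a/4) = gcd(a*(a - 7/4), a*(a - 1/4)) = a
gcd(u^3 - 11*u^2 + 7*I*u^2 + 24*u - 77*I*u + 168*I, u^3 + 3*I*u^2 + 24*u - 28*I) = u + 7*I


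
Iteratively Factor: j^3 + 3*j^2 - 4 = (j + 2)*(j^2 + j - 2) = (j - 1)*(j + 2)*(j + 2)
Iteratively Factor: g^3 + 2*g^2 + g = (g + 1)*(g^2 + g) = (g + 1)^2*(g)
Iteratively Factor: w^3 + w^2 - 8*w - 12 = (w + 2)*(w^2 - w - 6) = (w - 3)*(w + 2)*(w + 2)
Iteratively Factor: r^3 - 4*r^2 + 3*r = (r)*(r^2 - 4*r + 3) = r*(r - 1)*(r - 3)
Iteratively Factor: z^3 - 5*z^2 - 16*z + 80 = (z + 4)*(z^2 - 9*z + 20) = (z - 4)*(z + 4)*(z - 5)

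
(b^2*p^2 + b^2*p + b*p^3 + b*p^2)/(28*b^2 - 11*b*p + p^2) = b*p*(b*p + b + p^2 + p)/(28*b^2 - 11*b*p + p^2)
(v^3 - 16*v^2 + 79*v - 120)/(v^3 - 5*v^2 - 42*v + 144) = (v - 5)/(v + 6)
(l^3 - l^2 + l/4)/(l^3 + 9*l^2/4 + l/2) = (4*l^2 - 4*l + 1)/(4*l^2 + 9*l + 2)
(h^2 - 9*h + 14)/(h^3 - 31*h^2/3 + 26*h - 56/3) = 3/(3*h - 4)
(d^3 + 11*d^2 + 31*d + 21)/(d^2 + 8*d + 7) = d + 3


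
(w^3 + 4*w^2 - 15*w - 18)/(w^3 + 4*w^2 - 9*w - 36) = (w^2 + 7*w + 6)/(w^2 + 7*w + 12)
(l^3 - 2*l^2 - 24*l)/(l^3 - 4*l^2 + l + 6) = l*(l^2 - 2*l - 24)/(l^3 - 4*l^2 + l + 6)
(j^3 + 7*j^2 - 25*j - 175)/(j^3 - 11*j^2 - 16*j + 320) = (j^2 + 2*j - 35)/(j^2 - 16*j + 64)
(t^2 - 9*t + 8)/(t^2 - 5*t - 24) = (t - 1)/(t + 3)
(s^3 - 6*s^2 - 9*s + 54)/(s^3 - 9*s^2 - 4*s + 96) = (s^2 - 9*s + 18)/(s^2 - 12*s + 32)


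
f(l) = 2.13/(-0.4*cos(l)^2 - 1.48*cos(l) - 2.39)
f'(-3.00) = 0.12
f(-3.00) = -1.62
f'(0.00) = 0.00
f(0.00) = -0.50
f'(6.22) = 0.02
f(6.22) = -0.50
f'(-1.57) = 0.55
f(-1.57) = -0.89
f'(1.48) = -0.52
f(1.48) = -0.84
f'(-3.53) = -0.32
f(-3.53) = -1.56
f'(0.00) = 0.00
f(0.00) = -0.50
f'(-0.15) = 0.04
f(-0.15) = -0.50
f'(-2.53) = 0.48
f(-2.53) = -1.47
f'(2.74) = -0.33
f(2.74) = -1.56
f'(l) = 2.13*(-0.8*sin(l)*cos(l) - 1.48*sin(l))/(-0.4*cos(l)^2 - 1.48*cos(l) - 2.39)^2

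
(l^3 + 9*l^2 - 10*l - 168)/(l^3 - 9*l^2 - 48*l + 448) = (l^2 + 2*l - 24)/(l^2 - 16*l + 64)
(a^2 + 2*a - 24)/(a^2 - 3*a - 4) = (a + 6)/(a + 1)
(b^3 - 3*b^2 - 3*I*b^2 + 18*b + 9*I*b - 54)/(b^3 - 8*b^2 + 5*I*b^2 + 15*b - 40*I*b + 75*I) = (b^2 - 3*I*b + 18)/(b^2 + 5*b*(-1 + I) - 25*I)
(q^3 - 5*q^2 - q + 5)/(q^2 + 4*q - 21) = (q^3 - 5*q^2 - q + 5)/(q^2 + 4*q - 21)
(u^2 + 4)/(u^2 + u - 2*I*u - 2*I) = (u + 2*I)/(u + 1)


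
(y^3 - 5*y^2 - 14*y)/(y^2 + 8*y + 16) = y*(y^2 - 5*y - 14)/(y^2 + 8*y + 16)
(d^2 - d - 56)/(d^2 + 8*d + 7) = (d - 8)/(d + 1)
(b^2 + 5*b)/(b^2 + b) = (b + 5)/(b + 1)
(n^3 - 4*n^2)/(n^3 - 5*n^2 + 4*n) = n/(n - 1)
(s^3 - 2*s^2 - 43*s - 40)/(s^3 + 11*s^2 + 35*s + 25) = (s - 8)/(s + 5)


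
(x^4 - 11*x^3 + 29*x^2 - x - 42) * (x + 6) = x^5 - 5*x^4 - 37*x^3 + 173*x^2 - 48*x - 252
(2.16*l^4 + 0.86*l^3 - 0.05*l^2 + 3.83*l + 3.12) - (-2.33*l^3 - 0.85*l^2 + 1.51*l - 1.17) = 2.16*l^4 + 3.19*l^3 + 0.8*l^2 + 2.32*l + 4.29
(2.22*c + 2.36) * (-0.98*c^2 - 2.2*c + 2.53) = -2.1756*c^3 - 7.1968*c^2 + 0.4246*c + 5.9708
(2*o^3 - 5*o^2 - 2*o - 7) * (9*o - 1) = 18*o^4 - 47*o^3 - 13*o^2 - 61*o + 7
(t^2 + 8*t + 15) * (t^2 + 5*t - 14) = t^4 + 13*t^3 + 41*t^2 - 37*t - 210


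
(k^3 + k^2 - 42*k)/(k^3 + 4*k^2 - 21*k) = (k - 6)/(k - 3)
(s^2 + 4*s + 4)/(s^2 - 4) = (s + 2)/(s - 2)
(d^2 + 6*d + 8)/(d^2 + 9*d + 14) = (d + 4)/(d + 7)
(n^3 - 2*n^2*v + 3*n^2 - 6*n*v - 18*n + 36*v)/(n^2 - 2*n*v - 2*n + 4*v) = (n^2 + 3*n - 18)/(n - 2)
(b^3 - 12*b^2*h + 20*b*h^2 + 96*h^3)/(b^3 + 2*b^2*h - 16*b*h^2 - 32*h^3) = (b^2 - 14*b*h + 48*h^2)/(b^2 - 16*h^2)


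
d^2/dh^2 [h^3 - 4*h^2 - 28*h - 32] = 6*h - 8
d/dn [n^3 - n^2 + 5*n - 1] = 3*n^2 - 2*n + 5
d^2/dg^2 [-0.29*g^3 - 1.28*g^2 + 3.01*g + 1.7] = -1.74*g - 2.56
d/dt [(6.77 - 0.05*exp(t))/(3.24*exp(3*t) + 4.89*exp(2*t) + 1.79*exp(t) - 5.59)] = (0.324*exp(3*t) - 65.5599*exp(2*t) - 66.2106*exp(t) - 11.8388)*exp(t)/(10.4976*exp(6*t) + 31.6872*exp(5*t) + 35.5113*exp(4*t) - 18.717*exp(3*t) - 51.4661*exp(2*t) - 20.0122*exp(t) + 31.2481)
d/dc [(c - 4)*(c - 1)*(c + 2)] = 3*c^2 - 6*c - 6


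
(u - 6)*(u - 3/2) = u^2 - 15*u/2 + 9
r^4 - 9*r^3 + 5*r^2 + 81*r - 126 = (r - 7)*(r - 3)*(r - 2)*(r + 3)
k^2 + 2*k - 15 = (k - 3)*(k + 5)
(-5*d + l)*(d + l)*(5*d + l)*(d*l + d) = -25*d^4*l - 25*d^4 - 25*d^3*l^2 - 25*d^3*l + d^2*l^3 + d^2*l^2 + d*l^4 + d*l^3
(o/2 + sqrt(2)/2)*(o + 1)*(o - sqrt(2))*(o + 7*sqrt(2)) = o^4/2 + o^3/2 + 7*sqrt(2)*o^3/2 - o^2 + 7*sqrt(2)*o^2/2 - 7*sqrt(2)*o - o - 7*sqrt(2)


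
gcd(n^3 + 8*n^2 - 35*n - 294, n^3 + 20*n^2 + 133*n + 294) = n^2 + 14*n + 49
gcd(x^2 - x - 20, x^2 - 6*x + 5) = x - 5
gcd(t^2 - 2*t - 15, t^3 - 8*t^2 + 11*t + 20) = t - 5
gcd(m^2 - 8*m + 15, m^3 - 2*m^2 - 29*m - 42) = 1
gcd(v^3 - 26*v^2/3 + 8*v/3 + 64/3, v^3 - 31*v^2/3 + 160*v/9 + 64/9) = v - 8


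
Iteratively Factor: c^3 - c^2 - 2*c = (c - 2)*(c^2 + c) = c*(c - 2)*(c + 1)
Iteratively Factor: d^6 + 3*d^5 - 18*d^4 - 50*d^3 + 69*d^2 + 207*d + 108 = (d + 4)*(d^5 - d^4 - 14*d^3 + 6*d^2 + 45*d + 27) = (d - 3)*(d + 4)*(d^4 + 2*d^3 - 8*d^2 - 18*d - 9) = (d - 3)*(d + 3)*(d + 4)*(d^3 - d^2 - 5*d - 3) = (d - 3)*(d + 1)*(d + 3)*(d + 4)*(d^2 - 2*d - 3) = (d - 3)*(d + 1)^2*(d + 3)*(d + 4)*(d - 3)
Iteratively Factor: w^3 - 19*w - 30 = (w + 2)*(w^2 - 2*w - 15) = (w - 5)*(w + 2)*(w + 3)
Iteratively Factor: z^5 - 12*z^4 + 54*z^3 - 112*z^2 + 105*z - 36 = (z - 1)*(z^4 - 11*z^3 + 43*z^2 - 69*z + 36) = (z - 1)^2*(z^3 - 10*z^2 + 33*z - 36) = (z - 3)*(z - 1)^2*(z^2 - 7*z + 12) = (z - 3)^2*(z - 1)^2*(z - 4)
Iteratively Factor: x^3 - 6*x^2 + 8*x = (x - 2)*(x^2 - 4*x) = (x - 4)*(x - 2)*(x)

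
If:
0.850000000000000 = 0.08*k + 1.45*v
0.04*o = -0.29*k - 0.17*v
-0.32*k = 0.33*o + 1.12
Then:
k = 0.15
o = -3.54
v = 0.58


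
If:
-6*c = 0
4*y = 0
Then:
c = 0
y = 0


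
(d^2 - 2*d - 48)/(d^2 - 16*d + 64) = (d + 6)/(d - 8)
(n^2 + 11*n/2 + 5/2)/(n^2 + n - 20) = (n + 1/2)/(n - 4)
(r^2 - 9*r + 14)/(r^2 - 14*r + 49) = (r - 2)/(r - 7)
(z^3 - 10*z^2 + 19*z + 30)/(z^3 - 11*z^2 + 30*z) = (z + 1)/z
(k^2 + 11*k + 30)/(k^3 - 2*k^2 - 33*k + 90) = (k + 5)/(k^2 - 8*k + 15)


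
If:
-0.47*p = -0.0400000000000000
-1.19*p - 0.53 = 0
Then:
No Solution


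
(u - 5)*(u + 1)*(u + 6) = u^3 + 2*u^2 - 29*u - 30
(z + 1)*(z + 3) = z^2 + 4*z + 3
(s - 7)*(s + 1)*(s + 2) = s^3 - 4*s^2 - 19*s - 14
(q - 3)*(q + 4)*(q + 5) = q^3 + 6*q^2 - 7*q - 60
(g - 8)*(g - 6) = g^2 - 14*g + 48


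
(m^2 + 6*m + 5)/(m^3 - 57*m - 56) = (m + 5)/(m^2 - m - 56)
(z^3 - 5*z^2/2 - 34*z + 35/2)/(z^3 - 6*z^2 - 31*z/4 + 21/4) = 2*(z + 5)/(2*z + 3)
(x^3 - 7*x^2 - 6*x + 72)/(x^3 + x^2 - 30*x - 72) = (x - 4)/(x + 4)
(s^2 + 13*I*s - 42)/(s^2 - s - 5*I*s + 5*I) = (s^2 + 13*I*s - 42)/(s^2 - s - 5*I*s + 5*I)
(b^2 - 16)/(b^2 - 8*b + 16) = (b + 4)/(b - 4)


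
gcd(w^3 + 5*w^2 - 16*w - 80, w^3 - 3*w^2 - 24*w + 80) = w^2 + w - 20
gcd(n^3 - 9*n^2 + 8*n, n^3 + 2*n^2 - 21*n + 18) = n - 1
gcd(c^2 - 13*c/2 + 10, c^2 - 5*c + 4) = c - 4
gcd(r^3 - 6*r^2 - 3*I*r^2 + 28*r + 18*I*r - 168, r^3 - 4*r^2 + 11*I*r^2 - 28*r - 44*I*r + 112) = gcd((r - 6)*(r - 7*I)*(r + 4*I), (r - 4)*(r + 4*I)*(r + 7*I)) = r + 4*I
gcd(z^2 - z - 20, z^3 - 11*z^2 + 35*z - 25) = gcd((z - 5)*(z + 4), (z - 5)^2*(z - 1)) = z - 5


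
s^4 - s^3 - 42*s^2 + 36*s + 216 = (s - 6)*(s - 3)*(s + 2)*(s + 6)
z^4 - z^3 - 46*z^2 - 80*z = z*(z - 8)*(z + 2)*(z + 5)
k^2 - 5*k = k*(k - 5)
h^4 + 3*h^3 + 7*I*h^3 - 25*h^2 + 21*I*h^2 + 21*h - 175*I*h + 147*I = (h - 3)*(h - 1)*(h + 7)*(h + 7*I)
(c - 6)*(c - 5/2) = c^2 - 17*c/2 + 15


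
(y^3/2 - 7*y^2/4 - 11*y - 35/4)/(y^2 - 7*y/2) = (2*y^3 - 7*y^2 - 44*y - 35)/(2*y*(2*y - 7))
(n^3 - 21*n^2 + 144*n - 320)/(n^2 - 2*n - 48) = (n^2 - 13*n + 40)/(n + 6)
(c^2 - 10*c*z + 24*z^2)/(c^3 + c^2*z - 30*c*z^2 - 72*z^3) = (c - 4*z)/(c^2 + 7*c*z + 12*z^2)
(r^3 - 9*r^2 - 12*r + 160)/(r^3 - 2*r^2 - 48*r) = (r^2 - r - 20)/(r*(r + 6))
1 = 1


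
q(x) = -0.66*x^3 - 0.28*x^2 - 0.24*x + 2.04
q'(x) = -1.98*x^2 - 0.56*x - 0.24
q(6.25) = -171.53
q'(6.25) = -81.08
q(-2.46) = 10.76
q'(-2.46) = -10.84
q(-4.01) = 41.06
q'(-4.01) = -29.83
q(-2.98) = 17.73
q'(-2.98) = -16.15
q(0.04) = 2.03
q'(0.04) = -0.27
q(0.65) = 1.58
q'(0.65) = -1.44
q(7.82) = -332.58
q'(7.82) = -125.70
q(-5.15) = 86.00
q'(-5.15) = -49.87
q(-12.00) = 1105.08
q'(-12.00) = -278.64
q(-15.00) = 2170.14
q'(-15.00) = -437.34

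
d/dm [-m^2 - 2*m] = -2*m - 2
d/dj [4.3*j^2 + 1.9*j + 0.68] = 8.6*j + 1.9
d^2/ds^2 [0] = 0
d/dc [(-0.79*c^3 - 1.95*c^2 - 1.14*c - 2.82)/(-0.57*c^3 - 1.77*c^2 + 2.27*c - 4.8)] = (0.2868*c^4 - 4.8862*c^3 + 0.1095*c^2 + 8.7372*c + 11.8734)/(0.3249*c^6 + 2.0178*c^5 + 0.545100000000001*c^4 - 2.5638*c^3 + 22.1449*c^2 - 21.792*c + 23.04)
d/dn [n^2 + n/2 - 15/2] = 2*n + 1/2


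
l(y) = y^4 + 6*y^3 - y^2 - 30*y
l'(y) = 4*y^3 + 18*y^2 - 2*y - 30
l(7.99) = 6832.51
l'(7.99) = 3143.47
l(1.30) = -24.65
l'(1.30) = 6.61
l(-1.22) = 26.43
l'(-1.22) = -8.03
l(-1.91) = 25.15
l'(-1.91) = 11.61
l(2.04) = 2.90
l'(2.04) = 74.79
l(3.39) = 252.63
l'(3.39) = 325.91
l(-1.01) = 24.14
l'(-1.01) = -13.74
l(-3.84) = -21.85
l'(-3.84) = 16.61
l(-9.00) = 2376.00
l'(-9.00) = -1470.00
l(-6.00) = 144.00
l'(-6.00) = -234.00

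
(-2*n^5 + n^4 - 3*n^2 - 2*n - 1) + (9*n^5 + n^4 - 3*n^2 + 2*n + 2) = 7*n^5 + 2*n^4 - 6*n^2 + 1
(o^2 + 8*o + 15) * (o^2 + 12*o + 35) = o^4 + 20*o^3 + 146*o^2 + 460*o + 525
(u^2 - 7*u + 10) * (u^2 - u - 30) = u^4 - 8*u^3 - 13*u^2 + 200*u - 300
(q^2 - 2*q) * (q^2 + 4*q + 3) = q^4 + 2*q^3 - 5*q^2 - 6*q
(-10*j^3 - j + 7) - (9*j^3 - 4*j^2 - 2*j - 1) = -19*j^3 + 4*j^2 + j + 8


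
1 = 1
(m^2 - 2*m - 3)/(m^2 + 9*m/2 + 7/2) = 2*(m - 3)/(2*m + 7)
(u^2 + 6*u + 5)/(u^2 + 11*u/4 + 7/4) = 4*(u + 5)/(4*u + 7)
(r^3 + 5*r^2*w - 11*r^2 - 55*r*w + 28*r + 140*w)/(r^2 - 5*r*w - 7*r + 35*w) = (r^2 + 5*r*w - 4*r - 20*w)/(r - 5*w)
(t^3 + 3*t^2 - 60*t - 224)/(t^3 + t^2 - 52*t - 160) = (t + 7)/(t + 5)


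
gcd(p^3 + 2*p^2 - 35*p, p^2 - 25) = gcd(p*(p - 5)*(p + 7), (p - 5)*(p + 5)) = p - 5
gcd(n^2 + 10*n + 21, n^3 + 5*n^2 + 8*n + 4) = 1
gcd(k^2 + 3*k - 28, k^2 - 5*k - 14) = 1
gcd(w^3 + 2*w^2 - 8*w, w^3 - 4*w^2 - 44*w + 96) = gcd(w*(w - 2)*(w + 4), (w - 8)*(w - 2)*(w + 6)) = w - 2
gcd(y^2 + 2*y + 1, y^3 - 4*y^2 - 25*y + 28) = 1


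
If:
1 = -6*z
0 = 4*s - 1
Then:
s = 1/4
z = -1/6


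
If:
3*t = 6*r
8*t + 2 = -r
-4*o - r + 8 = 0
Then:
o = 69/34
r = -2/17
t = -4/17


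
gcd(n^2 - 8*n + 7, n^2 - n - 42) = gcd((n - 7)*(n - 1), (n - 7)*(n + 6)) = n - 7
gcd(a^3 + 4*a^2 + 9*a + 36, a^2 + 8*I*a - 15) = a + 3*I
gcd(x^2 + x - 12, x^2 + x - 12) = x^2 + x - 12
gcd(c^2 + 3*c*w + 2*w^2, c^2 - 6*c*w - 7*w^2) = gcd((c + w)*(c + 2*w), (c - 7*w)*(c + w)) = c + w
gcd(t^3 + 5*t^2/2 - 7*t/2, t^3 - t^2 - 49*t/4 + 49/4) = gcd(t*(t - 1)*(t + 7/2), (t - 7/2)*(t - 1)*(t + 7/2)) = t^2 + 5*t/2 - 7/2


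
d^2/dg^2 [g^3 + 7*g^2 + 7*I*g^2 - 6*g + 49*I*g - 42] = 6*g + 14 + 14*I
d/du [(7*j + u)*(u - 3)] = 7*j + 2*u - 3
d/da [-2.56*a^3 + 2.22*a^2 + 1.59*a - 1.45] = -7.68*a^2 + 4.44*a + 1.59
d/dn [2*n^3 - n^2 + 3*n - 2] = 6*n^2 - 2*n + 3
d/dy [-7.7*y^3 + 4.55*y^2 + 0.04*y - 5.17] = -23.1*y^2 + 9.1*y + 0.04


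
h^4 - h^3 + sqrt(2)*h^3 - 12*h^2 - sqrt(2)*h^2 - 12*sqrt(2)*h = h*(h - 4)*(h + 3)*(h + sqrt(2))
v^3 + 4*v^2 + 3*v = v*(v + 1)*(v + 3)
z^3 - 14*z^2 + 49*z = z*(z - 7)^2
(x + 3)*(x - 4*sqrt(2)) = x^2 - 4*sqrt(2)*x + 3*x - 12*sqrt(2)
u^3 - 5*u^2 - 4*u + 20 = (u - 5)*(u - 2)*(u + 2)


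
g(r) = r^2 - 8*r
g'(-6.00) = -20.00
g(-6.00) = 84.00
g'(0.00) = -8.00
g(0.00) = 0.00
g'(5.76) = 3.52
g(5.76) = -12.90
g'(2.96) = -2.08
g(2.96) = -14.92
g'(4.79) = 1.58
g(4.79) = -15.38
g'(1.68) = -4.64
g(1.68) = -10.62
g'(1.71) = -4.58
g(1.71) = -10.76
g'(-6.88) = -21.76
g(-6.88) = 102.37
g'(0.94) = -6.12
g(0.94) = -6.64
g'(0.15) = -7.70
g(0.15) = -1.18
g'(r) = 2*r - 8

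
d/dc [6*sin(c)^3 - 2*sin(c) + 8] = 2*(9*sin(c)^2 - 1)*cos(c)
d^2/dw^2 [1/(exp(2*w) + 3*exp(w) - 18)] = (2*(2*exp(w) + 3)^2*exp(w) - (4*exp(w) + 3)*(exp(2*w) + 3*exp(w) - 18))*exp(w)/(exp(2*w) + 3*exp(w) - 18)^3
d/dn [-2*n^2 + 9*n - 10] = 9 - 4*n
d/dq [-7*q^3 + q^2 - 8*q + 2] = -21*q^2 + 2*q - 8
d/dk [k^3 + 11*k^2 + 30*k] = 3*k^2 + 22*k + 30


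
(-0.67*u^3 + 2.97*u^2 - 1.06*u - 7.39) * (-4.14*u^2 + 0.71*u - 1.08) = 2.7738*u^5 - 12.7715*u^4 + 7.2207*u^3 + 26.6344*u^2 - 4.1021*u + 7.9812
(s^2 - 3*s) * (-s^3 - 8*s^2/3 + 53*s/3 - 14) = -s^5 + s^4/3 + 77*s^3/3 - 67*s^2 + 42*s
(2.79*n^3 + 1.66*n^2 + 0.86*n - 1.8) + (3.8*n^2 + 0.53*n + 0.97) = 2.79*n^3 + 5.46*n^2 + 1.39*n - 0.83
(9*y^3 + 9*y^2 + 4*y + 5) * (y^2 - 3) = 9*y^5 + 9*y^4 - 23*y^3 - 22*y^2 - 12*y - 15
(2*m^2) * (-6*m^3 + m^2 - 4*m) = -12*m^5 + 2*m^4 - 8*m^3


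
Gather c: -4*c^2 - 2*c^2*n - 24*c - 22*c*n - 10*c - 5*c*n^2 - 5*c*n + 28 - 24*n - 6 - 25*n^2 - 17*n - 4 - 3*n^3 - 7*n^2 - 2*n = c^2*(-2*n - 4) + c*(-5*n^2 - 27*n - 34) - 3*n^3 - 32*n^2 - 43*n + 18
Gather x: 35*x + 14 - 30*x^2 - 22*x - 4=-30*x^2 + 13*x + 10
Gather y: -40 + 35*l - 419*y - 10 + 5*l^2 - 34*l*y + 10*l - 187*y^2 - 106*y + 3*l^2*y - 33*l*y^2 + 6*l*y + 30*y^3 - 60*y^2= 5*l^2 + 45*l + 30*y^3 + y^2*(-33*l - 247) + y*(3*l^2 - 28*l - 525) - 50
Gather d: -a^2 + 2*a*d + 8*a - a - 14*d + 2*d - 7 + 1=-a^2 + 7*a + d*(2*a - 12) - 6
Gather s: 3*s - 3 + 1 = 3*s - 2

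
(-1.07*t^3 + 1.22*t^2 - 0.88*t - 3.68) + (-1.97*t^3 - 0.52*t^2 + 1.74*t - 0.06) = -3.04*t^3 + 0.7*t^2 + 0.86*t - 3.74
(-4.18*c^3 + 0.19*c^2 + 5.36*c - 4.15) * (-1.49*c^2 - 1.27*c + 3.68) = 6.2282*c^5 + 5.0255*c^4 - 23.6101*c^3 + 0.0754999999999999*c^2 + 24.9953*c - 15.272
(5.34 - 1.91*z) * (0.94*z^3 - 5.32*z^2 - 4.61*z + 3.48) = -1.7954*z^4 + 15.1808*z^3 - 19.6037*z^2 - 31.2642*z + 18.5832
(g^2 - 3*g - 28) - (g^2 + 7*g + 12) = -10*g - 40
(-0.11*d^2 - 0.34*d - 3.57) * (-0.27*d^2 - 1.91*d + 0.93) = 0.0297*d^4 + 0.3019*d^3 + 1.511*d^2 + 6.5025*d - 3.3201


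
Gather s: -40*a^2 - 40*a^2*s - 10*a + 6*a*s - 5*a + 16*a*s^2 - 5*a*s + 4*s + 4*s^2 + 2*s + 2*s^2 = -40*a^2 - 15*a + s^2*(16*a + 6) + s*(-40*a^2 + a + 6)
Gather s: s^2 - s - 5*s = s^2 - 6*s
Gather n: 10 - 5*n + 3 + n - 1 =12 - 4*n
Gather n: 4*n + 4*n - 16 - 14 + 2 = 8*n - 28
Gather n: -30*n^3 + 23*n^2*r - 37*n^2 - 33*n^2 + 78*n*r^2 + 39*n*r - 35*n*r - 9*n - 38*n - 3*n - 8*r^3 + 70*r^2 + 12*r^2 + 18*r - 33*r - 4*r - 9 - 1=-30*n^3 + n^2*(23*r - 70) + n*(78*r^2 + 4*r - 50) - 8*r^3 + 82*r^2 - 19*r - 10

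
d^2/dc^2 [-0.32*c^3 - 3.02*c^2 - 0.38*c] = -1.92*c - 6.04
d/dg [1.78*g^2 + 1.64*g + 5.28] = 3.56*g + 1.64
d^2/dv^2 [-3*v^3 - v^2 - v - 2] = -18*v - 2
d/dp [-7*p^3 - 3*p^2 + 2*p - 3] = -21*p^2 - 6*p + 2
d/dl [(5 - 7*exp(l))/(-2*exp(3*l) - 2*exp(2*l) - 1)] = (-2*(3*exp(l) + 2)*(7*exp(l) - 5)*exp(l) + 14*exp(3*l) + 14*exp(2*l) + 7)*exp(l)/(2*exp(3*l) + 2*exp(2*l) + 1)^2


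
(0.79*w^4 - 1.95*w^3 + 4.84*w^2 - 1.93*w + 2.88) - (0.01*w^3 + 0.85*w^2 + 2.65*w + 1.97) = 0.79*w^4 - 1.96*w^3 + 3.99*w^2 - 4.58*w + 0.91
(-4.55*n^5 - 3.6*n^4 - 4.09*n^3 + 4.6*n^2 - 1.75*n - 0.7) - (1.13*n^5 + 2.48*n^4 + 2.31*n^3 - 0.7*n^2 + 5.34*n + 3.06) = -5.68*n^5 - 6.08*n^4 - 6.4*n^3 + 5.3*n^2 - 7.09*n - 3.76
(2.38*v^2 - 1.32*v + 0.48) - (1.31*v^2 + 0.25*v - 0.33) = 1.07*v^2 - 1.57*v + 0.81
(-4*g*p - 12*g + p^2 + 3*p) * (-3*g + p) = 12*g^2*p + 36*g^2 - 7*g*p^2 - 21*g*p + p^3 + 3*p^2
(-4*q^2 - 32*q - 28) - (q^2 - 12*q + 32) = -5*q^2 - 20*q - 60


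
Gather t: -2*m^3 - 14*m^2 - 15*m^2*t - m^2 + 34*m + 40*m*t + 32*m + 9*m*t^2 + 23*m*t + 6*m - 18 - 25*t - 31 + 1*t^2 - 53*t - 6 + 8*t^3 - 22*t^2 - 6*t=-2*m^3 - 15*m^2 + 72*m + 8*t^3 + t^2*(9*m - 21) + t*(-15*m^2 + 63*m - 84) - 55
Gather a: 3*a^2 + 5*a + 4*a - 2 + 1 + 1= 3*a^2 + 9*a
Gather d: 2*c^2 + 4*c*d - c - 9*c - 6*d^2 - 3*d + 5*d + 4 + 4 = 2*c^2 - 10*c - 6*d^2 + d*(4*c + 2) + 8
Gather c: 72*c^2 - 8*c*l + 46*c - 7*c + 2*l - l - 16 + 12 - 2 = 72*c^2 + c*(39 - 8*l) + l - 6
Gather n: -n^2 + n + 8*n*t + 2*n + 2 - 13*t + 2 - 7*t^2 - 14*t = -n^2 + n*(8*t + 3) - 7*t^2 - 27*t + 4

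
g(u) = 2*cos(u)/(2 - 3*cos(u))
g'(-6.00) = -1.44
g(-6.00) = -2.18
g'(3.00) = -0.02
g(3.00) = -0.40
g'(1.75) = -0.61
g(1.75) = -0.14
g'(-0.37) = 2.28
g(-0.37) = -2.34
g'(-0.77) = 117.82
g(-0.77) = -9.34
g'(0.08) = -0.33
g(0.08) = -2.01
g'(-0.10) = 0.41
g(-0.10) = -2.02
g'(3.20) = 0.01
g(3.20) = -0.40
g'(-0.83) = 4866.80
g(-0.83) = -54.81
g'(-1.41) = 1.71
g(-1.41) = 0.21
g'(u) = -2*sin(u)/(2 - 3*cos(u)) - 6*sin(u)*cos(u)/(2 - 3*cos(u))^2 = -4*sin(u)/(3*cos(u) - 2)^2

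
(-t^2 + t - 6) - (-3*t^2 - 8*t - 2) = 2*t^2 + 9*t - 4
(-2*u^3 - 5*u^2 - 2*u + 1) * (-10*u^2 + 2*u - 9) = 20*u^5 + 46*u^4 + 28*u^3 + 31*u^2 + 20*u - 9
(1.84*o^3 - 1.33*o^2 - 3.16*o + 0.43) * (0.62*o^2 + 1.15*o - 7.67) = 1.1408*o^5 + 1.2914*o^4 - 17.6015*o^3 + 6.8337*o^2 + 24.7317*o - 3.2981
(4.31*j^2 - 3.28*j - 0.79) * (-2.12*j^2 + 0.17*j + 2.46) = -9.1372*j^4 + 7.6863*j^3 + 11.7198*j^2 - 8.2031*j - 1.9434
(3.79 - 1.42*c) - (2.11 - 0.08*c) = 1.68 - 1.34*c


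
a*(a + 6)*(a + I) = a^3 + 6*a^2 + I*a^2 + 6*I*a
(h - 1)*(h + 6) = h^2 + 5*h - 6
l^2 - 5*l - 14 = (l - 7)*(l + 2)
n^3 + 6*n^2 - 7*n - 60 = (n - 3)*(n + 4)*(n + 5)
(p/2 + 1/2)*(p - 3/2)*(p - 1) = p^3/2 - 3*p^2/4 - p/2 + 3/4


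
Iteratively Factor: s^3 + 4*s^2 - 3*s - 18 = (s + 3)*(s^2 + s - 6) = (s - 2)*(s + 3)*(s + 3)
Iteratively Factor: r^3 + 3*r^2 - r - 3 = (r + 1)*(r^2 + 2*r - 3) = (r - 1)*(r + 1)*(r + 3)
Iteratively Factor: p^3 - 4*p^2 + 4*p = (p - 2)*(p^2 - 2*p) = (p - 2)^2*(p)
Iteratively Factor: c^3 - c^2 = (c - 1)*(c^2) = c*(c - 1)*(c)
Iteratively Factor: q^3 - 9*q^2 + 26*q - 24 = (q - 3)*(q^2 - 6*q + 8) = (q - 3)*(q - 2)*(q - 4)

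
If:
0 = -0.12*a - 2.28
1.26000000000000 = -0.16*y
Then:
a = -19.00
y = -7.88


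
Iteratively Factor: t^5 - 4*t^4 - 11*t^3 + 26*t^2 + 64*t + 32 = (t + 2)*(t^4 - 6*t^3 + t^2 + 24*t + 16) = (t - 4)*(t + 2)*(t^3 - 2*t^2 - 7*t - 4) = (t - 4)*(t + 1)*(t + 2)*(t^2 - 3*t - 4) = (t - 4)*(t + 1)^2*(t + 2)*(t - 4)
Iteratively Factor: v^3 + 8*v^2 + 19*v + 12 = (v + 3)*(v^2 + 5*v + 4) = (v + 1)*(v + 3)*(v + 4)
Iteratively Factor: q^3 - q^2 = (q)*(q^2 - q) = q^2*(q - 1)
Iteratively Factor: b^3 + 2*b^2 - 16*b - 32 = (b + 4)*(b^2 - 2*b - 8) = (b + 2)*(b + 4)*(b - 4)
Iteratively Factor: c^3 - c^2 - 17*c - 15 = (c + 1)*(c^2 - 2*c - 15) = (c + 1)*(c + 3)*(c - 5)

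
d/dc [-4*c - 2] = -4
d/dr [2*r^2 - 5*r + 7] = 4*r - 5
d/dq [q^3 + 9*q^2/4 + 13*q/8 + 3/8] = 3*q^2 + 9*q/2 + 13/8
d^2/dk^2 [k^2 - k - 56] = 2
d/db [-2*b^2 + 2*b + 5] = 2 - 4*b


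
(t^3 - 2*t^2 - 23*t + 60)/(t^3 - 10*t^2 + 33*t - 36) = (t + 5)/(t - 3)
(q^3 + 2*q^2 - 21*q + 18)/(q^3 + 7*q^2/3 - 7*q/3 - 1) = 3*(q^2 + 3*q - 18)/(3*q^2 + 10*q + 3)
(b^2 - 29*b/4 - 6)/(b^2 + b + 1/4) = (4*b^2 - 29*b - 24)/(4*b^2 + 4*b + 1)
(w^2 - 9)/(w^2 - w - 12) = (w - 3)/(w - 4)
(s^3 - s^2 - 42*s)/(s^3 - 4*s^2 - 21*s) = (s + 6)/(s + 3)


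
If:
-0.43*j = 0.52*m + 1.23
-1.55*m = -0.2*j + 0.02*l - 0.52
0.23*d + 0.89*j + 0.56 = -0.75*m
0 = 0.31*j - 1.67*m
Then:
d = 8.02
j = -2.34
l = 36.25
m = -0.43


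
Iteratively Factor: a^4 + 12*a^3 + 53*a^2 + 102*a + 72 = (a + 2)*(a^3 + 10*a^2 + 33*a + 36) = (a + 2)*(a + 3)*(a^2 + 7*a + 12) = (a + 2)*(a + 3)^2*(a + 4)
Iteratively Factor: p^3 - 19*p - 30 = (p + 3)*(p^2 - 3*p - 10) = (p + 2)*(p + 3)*(p - 5)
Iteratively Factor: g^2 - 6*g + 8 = (g - 2)*(g - 4)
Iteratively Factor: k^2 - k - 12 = (k + 3)*(k - 4)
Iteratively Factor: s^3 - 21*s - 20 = (s + 1)*(s^2 - s - 20) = (s + 1)*(s + 4)*(s - 5)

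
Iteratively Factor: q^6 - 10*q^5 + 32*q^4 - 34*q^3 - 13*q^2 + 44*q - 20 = (q + 1)*(q^5 - 11*q^4 + 43*q^3 - 77*q^2 + 64*q - 20) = (q - 1)*(q + 1)*(q^4 - 10*q^3 + 33*q^2 - 44*q + 20) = (q - 2)*(q - 1)*(q + 1)*(q^3 - 8*q^2 + 17*q - 10) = (q - 2)*(q - 1)^2*(q + 1)*(q^2 - 7*q + 10) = (q - 2)^2*(q - 1)^2*(q + 1)*(q - 5)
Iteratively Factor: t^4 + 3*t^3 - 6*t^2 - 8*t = (t + 4)*(t^3 - t^2 - 2*t) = t*(t + 4)*(t^2 - t - 2) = t*(t + 1)*(t + 4)*(t - 2)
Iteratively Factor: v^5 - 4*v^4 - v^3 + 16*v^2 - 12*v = (v + 2)*(v^4 - 6*v^3 + 11*v^2 - 6*v) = (v - 2)*(v + 2)*(v^3 - 4*v^2 + 3*v) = (v - 2)*(v - 1)*(v + 2)*(v^2 - 3*v) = (v - 3)*(v - 2)*(v - 1)*(v + 2)*(v)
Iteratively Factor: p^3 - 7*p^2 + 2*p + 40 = (p + 2)*(p^2 - 9*p + 20) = (p - 4)*(p + 2)*(p - 5)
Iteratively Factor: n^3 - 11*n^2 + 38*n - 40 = (n - 4)*(n^2 - 7*n + 10) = (n - 5)*(n - 4)*(n - 2)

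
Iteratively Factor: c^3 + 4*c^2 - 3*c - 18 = (c - 2)*(c^2 + 6*c + 9) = (c - 2)*(c + 3)*(c + 3)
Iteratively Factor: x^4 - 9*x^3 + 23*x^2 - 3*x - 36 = (x - 4)*(x^3 - 5*x^2 + 3*x + 9) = (x - 4)*(x - 3)*(x^2 - 2*x - 3) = (x - 4)*(x - 3)*(x + 1)*(x - 3)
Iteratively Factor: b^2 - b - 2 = (b - 2)*(b + 1)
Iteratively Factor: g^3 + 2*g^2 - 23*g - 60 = (g + 3)*(g^2 - g - 20) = (g + 3)*(g + 4)*(g - 5)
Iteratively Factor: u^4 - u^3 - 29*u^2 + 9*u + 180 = (u - 5)*(u^3 + 4*u^2 - 9*u - 36) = (u - 5)*(u - 3)*(u^2 + 7*u + 12) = (u - 5)*(u - 3)*(u + 3)*(u + 4)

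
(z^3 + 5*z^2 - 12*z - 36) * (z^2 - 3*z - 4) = z^5 + 2*z^4 - 31*z^3 - 20*z^2 + 156*z + 144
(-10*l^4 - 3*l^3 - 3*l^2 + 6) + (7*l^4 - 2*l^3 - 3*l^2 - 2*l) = -3*l^4 - 5*l^3 - 6*l^2 - 2*l + 6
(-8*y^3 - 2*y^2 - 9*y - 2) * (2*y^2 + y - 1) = -16*y^5 - 12*y^4 - 12*y^3 - 11*y^2 + 7*y + 2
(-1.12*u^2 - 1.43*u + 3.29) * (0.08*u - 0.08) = -0.0896*u^3 - 0.0248*u^2 + 0.3776*u - 0.2632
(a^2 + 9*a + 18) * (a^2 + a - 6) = a^4 + 10*a^3 + 21*a^2 - 36*a - 108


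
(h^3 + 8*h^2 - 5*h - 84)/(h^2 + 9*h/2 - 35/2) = 2*(h^2 + h - 12)/(2*h - 5)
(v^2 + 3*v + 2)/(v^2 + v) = (v + 2)/v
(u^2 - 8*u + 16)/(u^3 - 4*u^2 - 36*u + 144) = (u - 4)/(u^2 - 36)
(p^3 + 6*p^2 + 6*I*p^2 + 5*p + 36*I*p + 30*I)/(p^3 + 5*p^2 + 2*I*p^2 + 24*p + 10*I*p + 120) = (p + 1)/(p - 4*I)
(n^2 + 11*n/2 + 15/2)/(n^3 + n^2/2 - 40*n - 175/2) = (n + 3)/(n^2 - 2*n - 35)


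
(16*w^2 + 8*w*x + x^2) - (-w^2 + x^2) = 17*w^2 + 8*w*x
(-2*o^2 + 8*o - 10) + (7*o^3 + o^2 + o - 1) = 7*o^3 - o^2 + 9*o - 11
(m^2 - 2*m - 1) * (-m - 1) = -m^3 + m^2 + 3*m + 1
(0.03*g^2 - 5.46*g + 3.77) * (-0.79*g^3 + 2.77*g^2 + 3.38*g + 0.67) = -0.0237*g^5 + 4.3965*g^4 - 18.0011*g^3 - 7.9918*g^2 + 9.0844*g + 2.5259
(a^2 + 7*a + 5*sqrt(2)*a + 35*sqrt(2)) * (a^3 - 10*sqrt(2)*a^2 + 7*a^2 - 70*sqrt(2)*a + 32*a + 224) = a^5 - 5*sqrt(2)*a^4 + 14*a^4 - 70*sqrt(2)*a^3 - 19*a^3 - 952*a^2 - 85*sqrt(2)*a^2 - 3332*a + 2240*sqrt(2)*a + 7840*sqrt(2)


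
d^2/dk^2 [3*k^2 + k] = 6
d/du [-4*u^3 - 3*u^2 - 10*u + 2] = -12*u^2 - 6*u - 10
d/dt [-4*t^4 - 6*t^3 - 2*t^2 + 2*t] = -16*t^3 - 18*t^2 - 4*t + 2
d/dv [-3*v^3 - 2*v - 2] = -9*v^2 - 2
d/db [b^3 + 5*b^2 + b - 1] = 3*b^2 + 10*b + 1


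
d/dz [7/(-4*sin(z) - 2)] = 7*cos(z)/(2*sin(z) + 1)^2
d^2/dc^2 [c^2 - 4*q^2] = 2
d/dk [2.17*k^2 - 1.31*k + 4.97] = 4.34*k - 1.31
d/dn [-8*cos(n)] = 8*sin(n)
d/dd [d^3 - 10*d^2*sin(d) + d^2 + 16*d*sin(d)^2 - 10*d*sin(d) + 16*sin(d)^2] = -10*d^2*cos(d) + 3*d^2 - 20*d*sin(d) + 16*d*sin(2*d) - 10*d*cos(d) + 2*d + 16*sin(d)^2 - 10*sin(d) + 16*sin(2*d)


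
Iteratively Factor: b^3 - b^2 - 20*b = (b)*(b^2 - b - 20) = b*(b + 4)*(b - 5)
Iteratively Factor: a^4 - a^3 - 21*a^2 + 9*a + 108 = (a - 3)*(a^3 + 2*a^2 - 15*a - 36) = (a - 3)*(a + 3)*(a^2 - a - 12) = (a - 3)*(a + 3)^2*(a - 4)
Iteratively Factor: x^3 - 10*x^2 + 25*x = (x - 5)*(x^2 - 5*x) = (x - 5)^2*(x)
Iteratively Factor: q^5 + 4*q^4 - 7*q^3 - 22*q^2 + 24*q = (q - 1)*(q^4 + 5*q^3 - 2*q^2 - 24*q) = (q - 1)*(q + 3)*(q^3 + 2*q^2 - 8*q) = (q - 2)*(q - 1)*(q + 3)*(q^2 + 4*q) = (q - 2)*(q - 1)*(q + 3)*(q + 4)*(q)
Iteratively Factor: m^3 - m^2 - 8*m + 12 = (m + 3)*(m^2 - 4*m + 4) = (m - 2)*(m + 3)*(m - 2)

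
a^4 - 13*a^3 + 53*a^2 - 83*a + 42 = (a - 7)*(a - 3)*(a - 2)*(a - 1)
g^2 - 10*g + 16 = (g - 8)*(g - 2)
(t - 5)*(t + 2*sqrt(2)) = t^2 - 5*t + 2*sqrt(2)*t - 10*sqrt(2)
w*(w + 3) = w^2 + 3*w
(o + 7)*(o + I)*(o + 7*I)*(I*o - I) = I*o^4 - 8*o^3 + 6*I*o^3 - 48*o^2 - 14*I*o^2 + 56*o - 42*I*o + 49*I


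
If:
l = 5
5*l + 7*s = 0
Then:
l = 5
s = -25/7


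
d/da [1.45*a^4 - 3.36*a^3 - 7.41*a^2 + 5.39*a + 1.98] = 5.8*a^3 - 10.08*a^2 - 14.82*a + 5.39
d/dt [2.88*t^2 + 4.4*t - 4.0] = 5.76*t + 4.4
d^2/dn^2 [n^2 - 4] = 2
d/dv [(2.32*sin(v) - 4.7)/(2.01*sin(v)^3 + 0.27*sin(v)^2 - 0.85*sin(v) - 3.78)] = (-9.3264*sin(v)^3 + 27.7146*sin(v)^2 + 2.538*sin(v) - 12.7646)*cos(v)/(4.0401*sin(v)^6 + 1.0854*sin(v)^5 - 3.3441*sin(v)^4 - 15.6546*sin(v)^3 - 1.3187*sin(v)^2 + 6.426*sin(v) + 14.2884)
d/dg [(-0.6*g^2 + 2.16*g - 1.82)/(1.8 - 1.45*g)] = (0.87*g^2 - 2.16*g + 1.249)/(2.1025*g^2 - 5.22*g + 3.24)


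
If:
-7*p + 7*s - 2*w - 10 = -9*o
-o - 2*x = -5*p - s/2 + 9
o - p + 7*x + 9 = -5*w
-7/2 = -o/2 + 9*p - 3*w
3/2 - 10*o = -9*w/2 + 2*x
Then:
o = 69389/30547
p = 69767/91641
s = 13474/91641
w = 281521/91641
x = -112894/30547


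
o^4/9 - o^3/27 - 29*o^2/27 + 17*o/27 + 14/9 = (o/3 + 1/3)*(o/3 + 1)*(o - 7/3)*(o - 2)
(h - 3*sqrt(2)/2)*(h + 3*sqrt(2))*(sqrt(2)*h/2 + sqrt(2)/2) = sqrt(2)*h^3/2 + sqrt(2)*h^2/2 + 3*h^2/2 - 9*sqrt(2)*h/2 + 3*h/2 - 9*sqrt(2)/2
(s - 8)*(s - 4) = s^2 - 12*s + 32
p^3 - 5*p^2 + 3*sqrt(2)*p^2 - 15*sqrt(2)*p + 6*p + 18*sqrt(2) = (p - 3)*(p - 2)*(p + 3*sqrt(2))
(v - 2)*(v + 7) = v^2 + 5*v - 14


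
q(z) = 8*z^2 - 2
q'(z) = 16*z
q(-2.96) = 68.09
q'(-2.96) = -47.36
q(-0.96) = 5.37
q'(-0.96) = -15.36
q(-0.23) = -1.58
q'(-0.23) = -3.68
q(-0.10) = -1.92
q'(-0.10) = -1.60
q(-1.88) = 26.28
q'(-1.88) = -30.08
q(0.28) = -1.37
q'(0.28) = 4.48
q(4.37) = 150.78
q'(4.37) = 69.92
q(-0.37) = -0.90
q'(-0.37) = -5.92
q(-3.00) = 70.00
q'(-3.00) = -48.00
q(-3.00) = 70.00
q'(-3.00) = -48.00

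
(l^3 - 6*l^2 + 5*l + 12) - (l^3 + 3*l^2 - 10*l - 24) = -9*l^2 + 15*l + 36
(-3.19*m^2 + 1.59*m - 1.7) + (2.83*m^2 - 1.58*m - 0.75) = -0.36*m^2 + 0.01*m - 2.45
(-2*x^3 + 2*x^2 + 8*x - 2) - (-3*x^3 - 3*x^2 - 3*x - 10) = x^3 + 5*x^2 + 11*x + 8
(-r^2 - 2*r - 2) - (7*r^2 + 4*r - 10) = -8*r^2 - 6*r + 8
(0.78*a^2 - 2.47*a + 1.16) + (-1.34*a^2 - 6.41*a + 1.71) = -0.56*a^2 - 8.88*a + 2.87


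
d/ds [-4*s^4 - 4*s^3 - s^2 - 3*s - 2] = -16*s^3 - 12*s^2 - 2*s - 3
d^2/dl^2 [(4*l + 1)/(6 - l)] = -50/(l - 6)^3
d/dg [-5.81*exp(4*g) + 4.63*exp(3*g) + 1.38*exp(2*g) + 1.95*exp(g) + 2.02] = (-23.24*exp(3*g) + 13.89*exp(2*g) + 2.76*exp(g) + 1.95)*exp(g)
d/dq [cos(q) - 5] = -sin(q)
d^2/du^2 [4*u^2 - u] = 8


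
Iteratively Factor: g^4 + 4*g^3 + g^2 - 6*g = (g - 1)*(g^3 + 5*g^2 + 6*g) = g*(g - 1)*(g^2 + 5*g + 6) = g*(g - 1)*(g + 3)*(g + 2)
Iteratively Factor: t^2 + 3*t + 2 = (t + 1)*(t + 2)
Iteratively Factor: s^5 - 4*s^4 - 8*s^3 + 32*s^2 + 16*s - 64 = (s - 4)*(s^4 - 8*s^2 + 16) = (s - 4)*(s + 2)*(s^3 - 2*s^2 - 4*s + 8) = (s - 4)*(s - 2)*(s + 2)*(s^2 - 4) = (s - 4)*(s - 2)^2*(s + 2)*(s + 2)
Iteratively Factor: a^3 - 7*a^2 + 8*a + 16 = (a - 4)*(a^2 - 3*a - 4) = (a - 4)^2*(a + 1)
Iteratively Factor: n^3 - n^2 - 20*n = (n)*(n^2 - n - 20) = n*(n - 5)*(n + 4)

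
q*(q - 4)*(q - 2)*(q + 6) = q^4 - 28*q^2 + 48*q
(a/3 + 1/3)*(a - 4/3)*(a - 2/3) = a^3/3 - a^2/3 - 10*a/27 + 8/27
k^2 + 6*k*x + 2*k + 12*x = (k + 2)*(k + 6*x)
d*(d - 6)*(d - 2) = d^3 - 8*d^2 + 12*d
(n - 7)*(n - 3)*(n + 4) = n^3 - 6*n^2 - 19*n + 84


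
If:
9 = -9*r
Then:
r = -1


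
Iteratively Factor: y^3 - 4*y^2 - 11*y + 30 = (y - 2)*(y^2 - 2*y - 15) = (y - 5)*(y - 2)*(y + 3)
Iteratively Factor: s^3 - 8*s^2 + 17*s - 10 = (s - 2)*(s^2 - 6*s + 5) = (s - 2)*(s - 1)*(s - 5)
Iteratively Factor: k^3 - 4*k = (k + 2)*(k^2 - 2*k) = (k - 2)*(k + 2)*(k)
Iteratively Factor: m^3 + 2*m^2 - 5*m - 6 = (m + 3)*(m^2 - m - 2) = (m - 2)*(m + 3)*(m + 1)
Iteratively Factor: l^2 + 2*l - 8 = (l - 2)*(l + 4)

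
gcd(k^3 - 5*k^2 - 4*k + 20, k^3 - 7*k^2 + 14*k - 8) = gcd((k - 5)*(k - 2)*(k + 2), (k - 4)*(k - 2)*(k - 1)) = k - 2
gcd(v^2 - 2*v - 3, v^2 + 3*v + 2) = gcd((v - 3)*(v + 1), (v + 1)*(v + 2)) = v + 1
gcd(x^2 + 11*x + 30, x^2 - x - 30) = x + 5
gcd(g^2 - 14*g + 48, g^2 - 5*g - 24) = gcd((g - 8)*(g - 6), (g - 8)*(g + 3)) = g - 8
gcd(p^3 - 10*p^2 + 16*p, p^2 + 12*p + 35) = 1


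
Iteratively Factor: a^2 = (a)*(a)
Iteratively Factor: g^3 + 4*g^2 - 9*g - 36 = (g + 3)*(g^2 + g - 12) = (g - 3)*(g + 3)*(g + 4)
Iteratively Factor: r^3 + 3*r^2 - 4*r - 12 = (r + 3)*(r^2 - 4) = (r - 2)*(r + 3)*(r + 2)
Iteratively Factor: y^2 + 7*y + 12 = (y + 3)*(y + 4)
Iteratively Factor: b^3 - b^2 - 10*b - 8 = (b + 2)*(b^2 - 3*b - 4) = (b + 1)*(b + 2)*(b - 4)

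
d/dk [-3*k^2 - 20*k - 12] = -6*k - 20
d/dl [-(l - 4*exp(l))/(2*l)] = 2*(l - 1)*exp(l)/l^2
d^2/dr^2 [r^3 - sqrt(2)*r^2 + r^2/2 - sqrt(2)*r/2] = 6*r - 2*sqrt(2) + 1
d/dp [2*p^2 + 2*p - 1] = 4*p + 2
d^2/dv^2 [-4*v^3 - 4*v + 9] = -24*v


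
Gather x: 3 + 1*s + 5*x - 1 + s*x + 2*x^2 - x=s + 2*x^2 + x*(s + 4) + 2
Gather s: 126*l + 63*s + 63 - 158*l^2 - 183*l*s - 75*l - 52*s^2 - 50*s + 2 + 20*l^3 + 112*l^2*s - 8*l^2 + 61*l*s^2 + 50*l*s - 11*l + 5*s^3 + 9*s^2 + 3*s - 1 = 20*l^3 - 166*l^2 + 40*l + 5*s^3 + s^2*(61*l - 43) + s*(112*l^2 - 133*l + 16) + 64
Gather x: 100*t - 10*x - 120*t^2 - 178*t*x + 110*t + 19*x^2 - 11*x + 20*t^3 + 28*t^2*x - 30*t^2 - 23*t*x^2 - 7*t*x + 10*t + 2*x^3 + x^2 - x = 20*t^3 - 150*t^2 + 220*t + 2*x^3 + x^2*(20 - 23*t) + x*(28*t^2 - 185*t - 22)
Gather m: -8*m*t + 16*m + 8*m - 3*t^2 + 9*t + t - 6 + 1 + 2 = m*(24 - 8*t) - 3*t^2 + 10*t - 3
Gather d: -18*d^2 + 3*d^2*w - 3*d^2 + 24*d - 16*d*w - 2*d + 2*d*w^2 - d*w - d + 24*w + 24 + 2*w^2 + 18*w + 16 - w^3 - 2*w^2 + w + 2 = d^2*(3*w - 21) + d*(2*w^2 - 17*w + 21) - w^3 + 43*w + 42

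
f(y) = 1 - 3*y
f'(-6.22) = -3.00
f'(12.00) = -3.00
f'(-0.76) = -3.00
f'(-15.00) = -3.00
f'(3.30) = -3.00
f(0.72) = -1.16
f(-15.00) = 46.00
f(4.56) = -12.68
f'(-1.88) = -3.00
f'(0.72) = -3.00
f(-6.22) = 19.66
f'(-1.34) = -3.00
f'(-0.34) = -3.00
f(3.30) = -8.90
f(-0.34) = 2.02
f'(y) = -3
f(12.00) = -35.00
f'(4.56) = -3.00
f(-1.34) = 5.02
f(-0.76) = 3.28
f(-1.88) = 6.64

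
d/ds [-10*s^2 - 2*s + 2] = -20*s - 2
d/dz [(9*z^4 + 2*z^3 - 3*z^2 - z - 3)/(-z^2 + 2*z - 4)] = (-18*z^5 + 52*z^4 - 136*z^3 - 31*z^2 + 18*z + 10)/(z^4 - 4*z^3 + 12*z^2 - 16*z + 16)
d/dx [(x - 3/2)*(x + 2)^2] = (x + 2)*(3*x - 1)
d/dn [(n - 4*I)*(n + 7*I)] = 2*n + 3*I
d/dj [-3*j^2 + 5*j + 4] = 5 - 6*j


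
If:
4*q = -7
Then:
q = -7/4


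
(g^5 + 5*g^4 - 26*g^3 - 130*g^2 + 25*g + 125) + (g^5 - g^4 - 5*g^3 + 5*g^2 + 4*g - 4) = 2*g^5 + 4*g^4 - 31*g^3 - 125*g^2 + 29*g + 121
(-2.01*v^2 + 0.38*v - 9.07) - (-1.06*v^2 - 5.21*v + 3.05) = -0.95*v^2 + 5.59*v - 12.12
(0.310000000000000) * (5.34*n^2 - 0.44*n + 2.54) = 1.6554*n^2 - 0.1364*n + 0.7874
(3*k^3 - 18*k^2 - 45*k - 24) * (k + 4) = 3*k^4 - 6*k^3 - 117*k^2 - 204*k - 96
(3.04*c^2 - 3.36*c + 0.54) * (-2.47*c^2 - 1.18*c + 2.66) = -7.5088*c^4 + 4.712*c^3 + 10.7174*c^2 - 9.5748*c + 1.4364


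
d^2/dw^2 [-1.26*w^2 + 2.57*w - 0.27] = -2.52000000000000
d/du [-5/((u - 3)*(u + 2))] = 5*(2*u - 1)/((u - 3)^2*(u + 2)^2)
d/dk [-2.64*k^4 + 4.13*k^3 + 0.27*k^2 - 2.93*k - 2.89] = -10.56*k^3 + 12.39*k^2 + 0.54*k - 2.93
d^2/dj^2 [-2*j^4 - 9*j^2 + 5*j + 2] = -24*j^2 - 18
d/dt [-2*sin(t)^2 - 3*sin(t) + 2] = -(4*sin(t) + 3)*cos(t)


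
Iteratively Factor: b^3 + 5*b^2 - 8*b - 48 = (b + 4)*(b^2 + b - 12) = (b - 3)*(b + 4)*(b + 4)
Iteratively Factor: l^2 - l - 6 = (l - 3)*(l + 2)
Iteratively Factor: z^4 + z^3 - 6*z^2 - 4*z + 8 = (z + 2)*(z^3 - z^2 - 4*z + 4) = (z - 2)*(z + 2)*(z^2 + z - 2) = (z - 2)*(z + 2)^2*(z - 1)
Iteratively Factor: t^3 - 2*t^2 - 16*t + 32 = (t + 4)*(t^2 - 6*t + 8) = (t - 2)*(t + 4)*(t - 4)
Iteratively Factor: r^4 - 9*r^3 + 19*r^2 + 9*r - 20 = (r - 4)*(r^3 - 5*r^2 - r + 5) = (r - 5)*(r - 4)*(r^2 - 1) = (r - 5)*(r - 4)*(r + 1)*(r - 1)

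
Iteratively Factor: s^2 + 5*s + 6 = (s + 3)*(s + 2)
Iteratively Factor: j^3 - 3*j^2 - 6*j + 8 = (j + 2)*(j^2 - 5*j + 4) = (j - 1)*(j + 2)*(j - 4)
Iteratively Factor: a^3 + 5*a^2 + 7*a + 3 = (a + 1)*(a^2 + 4*a + 3) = (a + 1)*(a + 3)*(a + 1)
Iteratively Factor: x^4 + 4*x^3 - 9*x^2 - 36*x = (x)*(x^3 + 4*x^2 - 9*x - 36) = x*(x + 4)*(x^2 - 9) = x*(x - 3)*(x + 4)*(x + 3)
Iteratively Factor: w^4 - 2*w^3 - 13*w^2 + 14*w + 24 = (w - 4)*(w^3 + 2*w^2 - 5*w - 6) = (w - 4)*(w + 3)*(w^2 - w - 2) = (w - 4)*(w + 1)*(w + 3)*(w - 2)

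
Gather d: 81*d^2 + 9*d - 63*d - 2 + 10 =81*d^2 - 54*d + 8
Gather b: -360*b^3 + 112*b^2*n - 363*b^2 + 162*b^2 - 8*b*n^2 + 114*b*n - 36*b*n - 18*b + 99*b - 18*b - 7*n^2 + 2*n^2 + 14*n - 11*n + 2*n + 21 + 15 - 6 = -360*b^3 + b^2*(112*n - 201) + b*(-8*n^2 + 78*n + 63) - 5*n^2 + 5*n + 30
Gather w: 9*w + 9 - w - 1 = 8*w + 8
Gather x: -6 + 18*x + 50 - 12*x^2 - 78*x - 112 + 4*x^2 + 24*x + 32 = -8*x^2 - 36*x - 36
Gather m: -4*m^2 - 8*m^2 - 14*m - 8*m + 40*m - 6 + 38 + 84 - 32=-12*m^2 + 18*m + 84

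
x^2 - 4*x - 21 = (x - 7)*(x + 3)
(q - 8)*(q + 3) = q^2 - 5*q - 24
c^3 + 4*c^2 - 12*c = c*(c - 2)*(c + 6)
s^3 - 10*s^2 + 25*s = s*(s - 5)^2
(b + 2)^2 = b^2 + 4*b + 4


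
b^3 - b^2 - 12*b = b*(b - 4)*(b + 3)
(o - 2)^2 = o^2 - 4*o + 4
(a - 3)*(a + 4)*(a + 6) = a^3 + 7*a^2 - 6*a - 72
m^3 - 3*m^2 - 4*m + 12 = (m - 3)*(m - 2)*(m + 2)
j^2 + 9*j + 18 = (j + 3)*(j + 6)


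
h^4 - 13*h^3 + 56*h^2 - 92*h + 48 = (h - 6)*(h - 4)*(h - 2)*(h - 1)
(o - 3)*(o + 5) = o^2 + 2*o - 15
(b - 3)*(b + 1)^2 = b^3 - b^2 - 5*b - 3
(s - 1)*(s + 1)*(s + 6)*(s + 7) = s^4 + 13*s^3 + 41*s^2 - 13*s - 42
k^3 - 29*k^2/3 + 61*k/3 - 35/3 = (k - 7)*(k - 5/3)*(k - 1)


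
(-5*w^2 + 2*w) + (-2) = -5*w^2 + 2*w - 2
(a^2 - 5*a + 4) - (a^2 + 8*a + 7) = -13*a - 3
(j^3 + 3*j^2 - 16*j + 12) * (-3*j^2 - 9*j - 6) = -3*j^5 - 18*j^4 + 15*j^3 + 90*j^2 - 12*j - 72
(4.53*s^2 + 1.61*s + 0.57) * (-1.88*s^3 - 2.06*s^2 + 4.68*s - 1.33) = -8.5164*s^5 - 12.3586*s^4 + 16.8122*s^3 + 0.335699999999999*s^2 + 0.5263*s - 0.7581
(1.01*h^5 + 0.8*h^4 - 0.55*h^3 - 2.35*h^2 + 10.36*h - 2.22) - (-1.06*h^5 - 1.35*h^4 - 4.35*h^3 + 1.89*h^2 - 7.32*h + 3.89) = 2.07*h^5 + 2.15*h^4 + 3.8*h^3 - 4.24*h^2 + 17.68*h - 6.11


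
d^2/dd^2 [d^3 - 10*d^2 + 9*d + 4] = 6*d - 20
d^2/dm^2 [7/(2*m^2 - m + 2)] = 14*(-4*m^2 + 2*m + (4*m - 1)^2 - 4)/(2*m^2 - m + 2)^3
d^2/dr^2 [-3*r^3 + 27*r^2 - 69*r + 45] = 54 - 18*r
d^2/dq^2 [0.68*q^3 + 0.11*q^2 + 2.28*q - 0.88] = 4.08*q + 0.22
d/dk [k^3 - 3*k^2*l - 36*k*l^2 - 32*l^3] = 3*k^2 - 6*k*l - 36*l^2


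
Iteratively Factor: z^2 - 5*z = (z - 5)*(z)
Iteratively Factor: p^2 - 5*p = (p - 5)*(p)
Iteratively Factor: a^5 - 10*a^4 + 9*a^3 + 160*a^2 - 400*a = (a - 4)*(a^4 - 6*a^3 - 15*a^2 + 100*a) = (a - 5)*(a - 4)*(a^3 - a^2 - 20*a) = (a - 5)*(a - 4)*(a + 4)*(a^2 - 5*a) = a*(a - 5)*(a - 4)*(a + 4)*(a - 5)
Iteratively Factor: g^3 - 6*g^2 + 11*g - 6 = (g - 1)*(g^2 - 5*g + 6) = (g - 2)*(g - 1)*(g - 3)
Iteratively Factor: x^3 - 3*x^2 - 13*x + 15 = (x - 1)*(x^2 - 2*x - 15) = (x - 5)*(x - 1)*(x + 3)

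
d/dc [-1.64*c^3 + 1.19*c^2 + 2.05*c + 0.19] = -4.92*c^2 + 2.38*c + 2.05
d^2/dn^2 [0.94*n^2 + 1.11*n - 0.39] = 1.88000000000000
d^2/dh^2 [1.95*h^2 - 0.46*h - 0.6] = 3.90000000000000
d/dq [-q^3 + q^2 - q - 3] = -3*q^2 + 2*q - 1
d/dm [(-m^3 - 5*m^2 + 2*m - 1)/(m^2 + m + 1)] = (-m^4 - 2*m^3 - 10*m^2 - 8*m + 3)/(m^4 + 2*m^3 + 3*m^2 + 2*m + 1)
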